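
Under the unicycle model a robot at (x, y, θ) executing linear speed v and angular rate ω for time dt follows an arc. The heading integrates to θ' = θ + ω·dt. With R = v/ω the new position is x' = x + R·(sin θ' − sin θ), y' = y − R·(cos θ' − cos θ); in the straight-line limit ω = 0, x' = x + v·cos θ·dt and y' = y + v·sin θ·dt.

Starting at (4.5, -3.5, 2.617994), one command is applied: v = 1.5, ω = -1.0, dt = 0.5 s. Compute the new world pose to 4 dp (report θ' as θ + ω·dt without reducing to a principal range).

(3.9690, -2.9814, 2.1180)

θ' = 2.6180 + -1.0·0.5 = 2.1180
R = v/ω = 1.5/-1.0 = -1.5000
x' = 4.5 + -1.5000·(sin 2.1180 − sin 2.6180) = 3.9690
y' = -3.5 − -1.5000·(cos 2.1180 − cos 2.6180) = -2.9814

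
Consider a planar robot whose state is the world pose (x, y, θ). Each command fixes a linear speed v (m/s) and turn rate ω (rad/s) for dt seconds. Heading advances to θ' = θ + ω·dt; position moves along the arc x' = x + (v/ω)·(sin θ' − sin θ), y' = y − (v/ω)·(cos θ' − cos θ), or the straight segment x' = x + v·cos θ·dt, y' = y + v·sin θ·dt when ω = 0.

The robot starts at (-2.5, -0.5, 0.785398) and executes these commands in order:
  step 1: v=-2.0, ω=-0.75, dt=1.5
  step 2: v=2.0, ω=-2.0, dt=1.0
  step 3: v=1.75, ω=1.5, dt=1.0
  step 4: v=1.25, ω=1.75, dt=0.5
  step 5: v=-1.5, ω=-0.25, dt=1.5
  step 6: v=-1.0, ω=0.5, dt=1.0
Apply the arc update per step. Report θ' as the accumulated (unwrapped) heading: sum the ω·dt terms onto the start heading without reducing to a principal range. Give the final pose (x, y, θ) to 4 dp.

(-7.5579, -4.1665, 0.1604)

step 1: θ'=-0.3396 (R=2.6667) → pose (-5.2739, -1.1287, -0.3396)
step 2: θ'=-2.3396 (R=-1.0000) → pose (-4.8883, -2.7669, -2.3396)
step 3: θ'=-0.8396 (R=1.1667) → pose (-4.9182, -4.3571, -0.8396)
step 4: θ'=0.0354 (R=0.7143) → pose (-4.3612, -4.5940, 0.0354)
step 5: θ'=-0.3396 (R=6.0000) → pose (-6.5722, -4.2551, -0.3396)
step 6: θ'=0.1604 (R=-2.0000) → pose (-7.5579, -4.1665, 0.1604)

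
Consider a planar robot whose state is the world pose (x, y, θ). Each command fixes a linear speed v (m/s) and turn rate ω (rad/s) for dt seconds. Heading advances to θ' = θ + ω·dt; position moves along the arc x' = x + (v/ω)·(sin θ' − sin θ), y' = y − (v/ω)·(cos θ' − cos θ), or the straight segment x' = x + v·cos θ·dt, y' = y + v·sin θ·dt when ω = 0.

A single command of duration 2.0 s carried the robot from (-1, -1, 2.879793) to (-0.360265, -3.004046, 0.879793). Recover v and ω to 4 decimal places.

Δθ = 0.879793 − 2.879793 = -2.000000
ω = Δθ/dt = -2.000000/2.0 = -1.0000
R = −Δy/(cos θ' − cos θ) = 1.2500
v = R·ω = 1.2500·-1.0000 = -1.2500

v = -1.2500, ω = -1.0000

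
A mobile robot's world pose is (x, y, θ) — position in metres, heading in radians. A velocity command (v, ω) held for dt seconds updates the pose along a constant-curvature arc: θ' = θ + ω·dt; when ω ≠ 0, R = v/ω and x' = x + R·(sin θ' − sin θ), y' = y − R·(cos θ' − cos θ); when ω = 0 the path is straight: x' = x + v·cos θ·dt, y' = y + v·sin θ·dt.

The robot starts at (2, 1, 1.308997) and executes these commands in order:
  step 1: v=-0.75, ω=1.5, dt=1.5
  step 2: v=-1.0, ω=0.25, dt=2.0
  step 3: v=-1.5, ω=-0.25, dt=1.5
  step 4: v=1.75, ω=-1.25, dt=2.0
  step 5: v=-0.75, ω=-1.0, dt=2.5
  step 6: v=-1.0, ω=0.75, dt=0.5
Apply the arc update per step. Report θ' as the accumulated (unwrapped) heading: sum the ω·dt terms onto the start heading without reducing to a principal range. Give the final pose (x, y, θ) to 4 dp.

(2.2548, 5.4004, -0.9410)

step 1: θ'=3.5590 (R=-0.5000) → pose (2.6857, 0.4135, 3.5590)
step 2: θ'=4.0590 (R=-4.0000) → pose (4.2402, 1.6386, 4.0590)
step 3: θ'=3.6840 (R=6.0000) → pose (5.9072, 3.1301, 3.6840)
step 4: θ'=1.1840 (R=-1.4000) → pose (3.8879, 4.8573, 1.1840)
step 5: θ'=-1.3160 (R=0.7500) → pose (2.4676, 4.9511, -1.3160)
step 6: θ'=-0.9410 (R=-1.3333) → pose (2.2548, 5.4004, -0.9410)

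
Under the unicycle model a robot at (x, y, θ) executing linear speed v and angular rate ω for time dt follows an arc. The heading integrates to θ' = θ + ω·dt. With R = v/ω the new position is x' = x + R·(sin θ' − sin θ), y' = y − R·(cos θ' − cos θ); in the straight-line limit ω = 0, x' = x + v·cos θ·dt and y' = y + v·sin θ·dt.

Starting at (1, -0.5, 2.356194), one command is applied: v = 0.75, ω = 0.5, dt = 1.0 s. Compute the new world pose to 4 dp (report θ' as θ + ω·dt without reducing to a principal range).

θ' = 2.3562 + 0.5·1.0 = 2.8562
R = v/ω = 0.75/0.5 = 1.5000
x' = 1 + 1.5000·(sin 2.8562 − sin 2.3562) = 0.3616
y' = -0.5 − 1.5000·(cos 2.8562 − cos 2.3562) = -0.1213

(0.3616, -0.1213, 2.8562)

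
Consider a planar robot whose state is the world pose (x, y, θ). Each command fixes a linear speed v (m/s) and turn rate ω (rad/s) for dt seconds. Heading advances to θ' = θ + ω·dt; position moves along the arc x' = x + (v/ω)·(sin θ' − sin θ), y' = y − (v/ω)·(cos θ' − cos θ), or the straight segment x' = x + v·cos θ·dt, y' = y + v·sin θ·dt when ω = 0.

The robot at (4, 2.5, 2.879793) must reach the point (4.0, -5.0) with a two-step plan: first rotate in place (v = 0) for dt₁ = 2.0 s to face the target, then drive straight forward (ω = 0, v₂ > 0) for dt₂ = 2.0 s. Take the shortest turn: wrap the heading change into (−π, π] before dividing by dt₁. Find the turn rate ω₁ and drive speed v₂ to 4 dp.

heading to target = atan2(-5−2.5, 4−4) = -1.5708
Δθ = wrap(-1.5708 − 2.8798) = 1.8326; ω₁ = Δθ/dt₁ = 0.9163
distance = √((4−4)² + (-5−2.5)²) = 7.5000; v₂ = distance/dt₂ = 3.7500

ω₁ = 0.9163, v₂ = 3.7500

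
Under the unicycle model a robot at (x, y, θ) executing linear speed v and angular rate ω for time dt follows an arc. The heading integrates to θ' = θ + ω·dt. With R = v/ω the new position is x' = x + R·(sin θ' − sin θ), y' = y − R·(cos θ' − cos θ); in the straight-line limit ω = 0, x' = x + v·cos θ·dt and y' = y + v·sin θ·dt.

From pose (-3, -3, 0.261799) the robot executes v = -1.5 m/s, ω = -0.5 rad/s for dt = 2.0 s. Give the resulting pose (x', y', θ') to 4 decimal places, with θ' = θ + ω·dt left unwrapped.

θ' = 0.2618 + -0.5·2.0 = -0.7382
R = v/ω = -1.5/-0.5 = 3.0000
x' = -3 + 3.0000·(sin -0.7382 − sin 0.2618) = -5.7953
y' = -3 − 3.0000·(cos -0.7382 − cos 0.2618) = -2.3213

(-5.7953, -2.3213, -0.7382)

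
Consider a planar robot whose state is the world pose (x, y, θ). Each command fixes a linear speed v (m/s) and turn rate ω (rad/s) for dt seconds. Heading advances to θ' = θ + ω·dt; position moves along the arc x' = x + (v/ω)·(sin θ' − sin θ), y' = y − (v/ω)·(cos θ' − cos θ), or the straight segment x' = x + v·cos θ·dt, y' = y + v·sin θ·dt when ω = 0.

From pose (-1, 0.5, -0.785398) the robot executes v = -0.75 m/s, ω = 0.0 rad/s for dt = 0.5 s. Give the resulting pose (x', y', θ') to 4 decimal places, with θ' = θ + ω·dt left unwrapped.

(-1.2652, 0.7652, -0.7854)

θ' = -0.7854 + 0.0·0.5 = -0.7854
ω = 0 → straight: x' = -1 + -0.75·cos(-0.7854)·0.5 = -1.2652
y' = 0.5 + -0.75·sin(-0.7854)·0.5 = 0.7652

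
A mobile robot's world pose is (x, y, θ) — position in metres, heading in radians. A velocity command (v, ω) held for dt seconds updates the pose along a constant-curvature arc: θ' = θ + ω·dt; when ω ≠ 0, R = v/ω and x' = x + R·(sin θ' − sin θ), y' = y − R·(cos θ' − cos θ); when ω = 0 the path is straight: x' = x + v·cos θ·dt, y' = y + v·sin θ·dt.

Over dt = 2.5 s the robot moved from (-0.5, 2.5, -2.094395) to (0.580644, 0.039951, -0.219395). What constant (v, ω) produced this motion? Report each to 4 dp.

v = 1.2500, ω = 0.7500

Δθ = -0.219395 − -2.094395 = 1.875000
ω = Δθ/dt = 1.875000/2.5 = 0.7500
R = −Δy/(cos θ' − cos θ) = 1.6667
v = R·ω = 1.6667·0.7500 = 1.2500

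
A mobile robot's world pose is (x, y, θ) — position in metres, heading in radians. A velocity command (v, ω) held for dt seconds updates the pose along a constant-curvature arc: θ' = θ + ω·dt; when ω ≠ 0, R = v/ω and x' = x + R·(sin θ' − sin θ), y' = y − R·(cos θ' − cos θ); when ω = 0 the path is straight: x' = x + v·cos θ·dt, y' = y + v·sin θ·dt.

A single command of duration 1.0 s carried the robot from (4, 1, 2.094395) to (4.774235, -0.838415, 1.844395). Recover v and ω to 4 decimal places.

v = -2.0000, ω = -0.2500

Δθ = 1.844395 − 2.094395 = -0.250000
ω = Δθ/dt = -0.250000/1.0 = -0.2500
R = −Δy/(cos θ' − cos θ) = 8.0000
v = R·ω = 8.0000·-0.2500 = -2.0000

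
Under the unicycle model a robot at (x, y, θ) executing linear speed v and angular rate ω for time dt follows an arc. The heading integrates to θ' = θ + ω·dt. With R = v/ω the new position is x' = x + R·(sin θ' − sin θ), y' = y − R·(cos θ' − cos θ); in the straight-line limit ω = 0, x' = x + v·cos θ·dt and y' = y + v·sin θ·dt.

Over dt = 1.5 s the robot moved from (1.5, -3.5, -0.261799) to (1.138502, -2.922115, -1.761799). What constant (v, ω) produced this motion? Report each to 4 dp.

Δθ = -1.761799 − -0.261799 = -1.500000
ω = Δθ/dt = -1.500000/1.5 = -1.0000
R = −Δy/(cos θ' − cos θ) = 0.5000
v = R·ω = 0.5000·-1.0000 = -0.5000

v = -0.5000, ω = -1.0000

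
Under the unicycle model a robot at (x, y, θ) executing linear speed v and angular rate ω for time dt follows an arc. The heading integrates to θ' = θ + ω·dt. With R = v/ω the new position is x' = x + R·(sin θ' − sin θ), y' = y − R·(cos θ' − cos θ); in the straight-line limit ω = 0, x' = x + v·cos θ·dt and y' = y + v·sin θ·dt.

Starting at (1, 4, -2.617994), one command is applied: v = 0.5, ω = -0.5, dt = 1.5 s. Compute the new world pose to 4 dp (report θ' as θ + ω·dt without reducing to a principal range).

θ' = -2.6180 + -0.5·1.5 = -3.3680
R = v/ω = 0.5/-0.5 = -1.0000
x' = 1 + -1.0000·(sin -3.3680 − sin -2.6180) = 0.2755
y' = 4 − -1.0000·(cos -3.3680 − cos -2.6180) = 3.8915

(0.2755, 3.8915, -3.3680)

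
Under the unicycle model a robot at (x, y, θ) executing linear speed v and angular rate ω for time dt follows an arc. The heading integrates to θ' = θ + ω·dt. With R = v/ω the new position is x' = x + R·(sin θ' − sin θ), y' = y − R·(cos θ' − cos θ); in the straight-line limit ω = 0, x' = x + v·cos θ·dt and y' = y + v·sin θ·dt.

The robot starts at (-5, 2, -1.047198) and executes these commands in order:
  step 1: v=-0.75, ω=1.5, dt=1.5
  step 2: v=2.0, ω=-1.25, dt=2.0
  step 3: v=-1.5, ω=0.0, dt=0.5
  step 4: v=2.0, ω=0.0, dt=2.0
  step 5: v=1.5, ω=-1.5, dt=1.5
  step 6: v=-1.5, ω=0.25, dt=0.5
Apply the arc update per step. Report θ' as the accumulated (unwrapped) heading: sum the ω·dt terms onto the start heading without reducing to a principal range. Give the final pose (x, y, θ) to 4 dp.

(-2.6396, -2.7837, -3.4222)

step 1: θ'=1.2028 (R=-0.5000) → pose (-5.8995, 1.9299, 1.2028)
step 2: θ'=-1.2972 (R=-1.6000) → pose (-2.8662, 1.7866, -1.2972)
step 3: θ'=-1.2972 (straight) → pose (-3.0688, 2.5087, -1.2972)
step 4: θ'=-1.2972 (straight) → pose (-1.9880, -1.3425, -1.2972)
step 5: θ'=-3.5472 (R=-1.0000) → pose (-3.3454, -2.5316, -3.5472)
step 6: θ'=-3.4222 (R=-6.0000) → pose (-2.6396, -2.7837, -3.4222)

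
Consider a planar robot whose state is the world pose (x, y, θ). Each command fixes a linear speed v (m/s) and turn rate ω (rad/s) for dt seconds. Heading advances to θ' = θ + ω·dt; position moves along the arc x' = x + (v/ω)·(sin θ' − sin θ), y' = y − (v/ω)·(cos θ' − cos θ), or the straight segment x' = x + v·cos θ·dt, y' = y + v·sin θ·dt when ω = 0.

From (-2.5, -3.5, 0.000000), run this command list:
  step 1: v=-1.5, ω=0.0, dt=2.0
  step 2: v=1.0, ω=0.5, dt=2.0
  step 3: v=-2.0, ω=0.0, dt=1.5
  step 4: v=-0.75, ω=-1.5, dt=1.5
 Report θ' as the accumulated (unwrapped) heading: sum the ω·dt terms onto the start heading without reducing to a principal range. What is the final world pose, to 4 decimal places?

(-6.3332, -4.9925, -1.2500)

step 1: θ'=0.0000 (straight) → pose (-5.5000, -3.5000, 0.0000)
step 2: θ'=1.0000 (R=2.0000) → pose (-3.8171, -2.5806, 1.0000)
step 3: θ'=1.0000 (straight) → pose (-5.4380, -5.1050, 1.0000)
step 4: θ'=-1.2500 (R=0.5000) → pose (-6.3332, -4.9925, -1.2500)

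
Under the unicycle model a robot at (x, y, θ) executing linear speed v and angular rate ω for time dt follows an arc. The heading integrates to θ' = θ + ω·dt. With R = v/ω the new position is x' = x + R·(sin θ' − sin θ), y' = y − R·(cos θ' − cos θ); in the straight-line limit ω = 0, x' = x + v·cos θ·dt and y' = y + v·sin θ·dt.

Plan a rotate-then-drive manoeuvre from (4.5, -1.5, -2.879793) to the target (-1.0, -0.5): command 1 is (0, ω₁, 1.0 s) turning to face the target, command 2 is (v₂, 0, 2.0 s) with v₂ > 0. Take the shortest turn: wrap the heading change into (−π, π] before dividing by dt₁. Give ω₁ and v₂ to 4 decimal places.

ω₁ = -0.4417, v₂ = 2.7951

heading to target = atan2(-0.5−-1.5, -1−4.5) = 2.9617
Δθ = wrap(2.9617 − -2.8798) = -0.4417; ω₁ = Δθ/dt₁ = -0.4417
distance = √((-1−4.5)² + (-0.5−-1.5)²) = 5.5902; v₂ = distance/dt₂ = 2.7951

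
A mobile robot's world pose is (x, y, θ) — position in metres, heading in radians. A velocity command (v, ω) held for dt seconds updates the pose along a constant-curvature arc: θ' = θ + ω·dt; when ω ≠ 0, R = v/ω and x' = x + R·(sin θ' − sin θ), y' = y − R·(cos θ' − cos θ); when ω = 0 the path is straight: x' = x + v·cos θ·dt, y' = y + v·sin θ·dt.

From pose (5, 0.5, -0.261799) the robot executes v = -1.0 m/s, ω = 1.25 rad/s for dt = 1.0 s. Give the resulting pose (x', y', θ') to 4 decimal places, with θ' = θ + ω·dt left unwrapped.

θ' = -0.2618 + 1.25·1.0 = 0.9882
R = v/ω = -1.0/1.25 = -0.8000
x' = 5 + -0.8000·(sin 0.9882 − sin -0.2618) = 4.1249
y' = 0.5 − -0.8000·(cos 0.9882 − cos -0.2618) = 0.1674

(4.1249, 0.1674, 0.9882)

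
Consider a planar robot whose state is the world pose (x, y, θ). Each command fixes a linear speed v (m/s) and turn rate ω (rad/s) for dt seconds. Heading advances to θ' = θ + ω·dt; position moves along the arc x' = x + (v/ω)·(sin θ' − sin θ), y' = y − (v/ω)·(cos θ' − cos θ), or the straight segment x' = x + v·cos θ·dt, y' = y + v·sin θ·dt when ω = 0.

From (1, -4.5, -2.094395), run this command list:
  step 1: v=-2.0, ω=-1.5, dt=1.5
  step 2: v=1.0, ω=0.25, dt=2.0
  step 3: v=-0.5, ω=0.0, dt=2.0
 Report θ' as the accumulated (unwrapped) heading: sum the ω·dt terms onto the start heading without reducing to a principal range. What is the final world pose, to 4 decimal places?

step 1: θ'=-4.3444 (R=1.3333) → pose (3.3988, -4.6870, -4.3444)
step 2: θ'=-3.8444 (R=4.0000) → pose (2.2520, -3.0738, -3.8444)
step 3: θ'=-3.8444 (straight) → pose (3.0150, -3.7202, -3.8444)

(3.0150, -3.7202, -3.8444)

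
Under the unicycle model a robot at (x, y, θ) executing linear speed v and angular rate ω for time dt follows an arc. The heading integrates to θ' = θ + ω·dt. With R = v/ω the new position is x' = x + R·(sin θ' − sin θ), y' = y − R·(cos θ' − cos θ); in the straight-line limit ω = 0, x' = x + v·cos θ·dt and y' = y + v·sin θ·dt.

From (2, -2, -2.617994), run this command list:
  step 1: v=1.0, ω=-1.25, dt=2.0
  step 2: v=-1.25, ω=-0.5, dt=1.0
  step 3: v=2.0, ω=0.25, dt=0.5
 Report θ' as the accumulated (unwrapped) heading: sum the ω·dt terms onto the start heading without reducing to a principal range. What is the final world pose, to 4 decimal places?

(0.8570, -1.3074, -5.4930)

step 1: θ'=-5.1180 (R=-0.8000) → pose (0.8649, -0.9915, -5.1180)
step 2: θ'=-5.6180 (R=2.5000) → pose (0.1108, -1.9721, -5.6180)
step 3: θ'=-5.4930 (R=8.0000) → pose (0.8570, -1.3074, -5.4930)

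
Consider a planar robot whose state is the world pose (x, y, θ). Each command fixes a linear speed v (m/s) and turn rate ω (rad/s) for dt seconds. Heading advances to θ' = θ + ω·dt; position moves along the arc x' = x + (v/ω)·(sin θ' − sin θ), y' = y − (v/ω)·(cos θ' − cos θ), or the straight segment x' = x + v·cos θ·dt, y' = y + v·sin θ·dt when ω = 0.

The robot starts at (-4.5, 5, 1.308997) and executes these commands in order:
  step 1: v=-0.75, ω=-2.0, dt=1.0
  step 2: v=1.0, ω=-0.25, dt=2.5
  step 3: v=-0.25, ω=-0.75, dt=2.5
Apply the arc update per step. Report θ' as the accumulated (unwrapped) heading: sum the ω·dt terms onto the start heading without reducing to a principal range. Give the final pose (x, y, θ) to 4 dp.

(-3.4406, 3.1508, -3.1910)

step 1: θ'=-0.6910 (R=0.3750) → pose (-5.1012, 4.8081, -0.6910)
step 2: θ'=-1.3160 (R=-4.0000) → pose (-3.7796, 2.7338, -1.3160)
step 3: θ'=-3.1910 (R=0.3333) → pose (-3.4406, 3.1508, -3.1910)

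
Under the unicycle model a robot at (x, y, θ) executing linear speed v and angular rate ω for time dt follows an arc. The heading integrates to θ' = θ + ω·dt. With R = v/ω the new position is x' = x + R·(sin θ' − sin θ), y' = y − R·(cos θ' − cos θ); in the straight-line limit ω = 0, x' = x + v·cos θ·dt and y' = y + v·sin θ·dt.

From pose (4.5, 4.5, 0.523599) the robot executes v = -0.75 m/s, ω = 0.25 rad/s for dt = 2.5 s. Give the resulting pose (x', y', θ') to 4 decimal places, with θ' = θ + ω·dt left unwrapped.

(3.2634, 3.1312, 1.1486)

θ' = 0.5236 + 0.25·2.5 = 1.1486
R = v/ω = -0.75/0.25 = -3.0000
x' = 4.5 + -3.0000·(sin 1.1486 − sin 0.5236) = 3.2634
y' = 4.5 − -3.0000·(cos 1.1486 − cos 0.5236) = 3.1312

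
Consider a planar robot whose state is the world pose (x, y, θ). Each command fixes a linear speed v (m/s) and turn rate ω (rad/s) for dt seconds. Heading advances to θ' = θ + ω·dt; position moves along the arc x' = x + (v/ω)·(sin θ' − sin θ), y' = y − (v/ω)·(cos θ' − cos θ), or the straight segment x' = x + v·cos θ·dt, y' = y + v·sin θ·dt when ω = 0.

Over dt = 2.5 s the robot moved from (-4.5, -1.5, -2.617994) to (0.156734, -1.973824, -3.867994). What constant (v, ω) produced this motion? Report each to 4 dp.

v = -2.0000, ω = -0.5000

Δθ = -3.867994 − -2.617994 = -1.250000
ω = Δθ/dt = -1.250000/2.5 = -0.5000
R = Δx/(sin θ' − sin θ) = 4.0000
v = R·ω = 4.0000·-0.5000 = -2.0000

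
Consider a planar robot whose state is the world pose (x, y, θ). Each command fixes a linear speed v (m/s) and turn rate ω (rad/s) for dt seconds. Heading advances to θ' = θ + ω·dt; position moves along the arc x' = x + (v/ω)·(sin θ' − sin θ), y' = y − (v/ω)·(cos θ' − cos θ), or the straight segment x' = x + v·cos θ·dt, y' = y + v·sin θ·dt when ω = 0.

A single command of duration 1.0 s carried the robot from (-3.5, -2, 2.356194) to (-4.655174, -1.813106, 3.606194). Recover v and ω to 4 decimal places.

Δθ = 3.606194 − 2.356194 = 1.250000
ω = Δθ/dt = 1.250000/1.0 = 1.2500
R = Δx/(sin θ' − sin θ) = 1.0000
v = R·ω = 1.0000·1.2500 = 1.2500

v = 1.2500, ω = 1.2500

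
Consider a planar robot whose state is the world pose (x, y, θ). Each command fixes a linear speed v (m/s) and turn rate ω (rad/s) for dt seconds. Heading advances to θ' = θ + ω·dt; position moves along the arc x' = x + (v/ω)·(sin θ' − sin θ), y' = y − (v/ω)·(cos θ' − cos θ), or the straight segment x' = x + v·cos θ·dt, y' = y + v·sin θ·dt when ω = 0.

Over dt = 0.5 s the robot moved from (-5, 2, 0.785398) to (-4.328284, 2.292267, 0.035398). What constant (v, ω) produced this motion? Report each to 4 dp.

v = 1.5000, ω = -1.5000

Δθ = 0.035398 − 0.785398 = -0.750000
ω = Δθ/dt = -0.750000/0.5 = -1.5000
R = Δx/(sin θ' − sin θ) = -1.0000
v = R·ω = -1.0000·-1.5000 = 1.5000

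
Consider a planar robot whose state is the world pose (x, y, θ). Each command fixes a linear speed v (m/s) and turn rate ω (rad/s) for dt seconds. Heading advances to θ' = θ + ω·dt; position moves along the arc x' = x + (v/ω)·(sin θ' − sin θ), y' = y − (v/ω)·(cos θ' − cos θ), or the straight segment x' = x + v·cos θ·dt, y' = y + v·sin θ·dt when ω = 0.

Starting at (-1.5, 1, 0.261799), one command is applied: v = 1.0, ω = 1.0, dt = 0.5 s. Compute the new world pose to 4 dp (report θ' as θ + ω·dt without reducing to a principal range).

θ' = 0.2618 + 1.0·0.5 = 0.7618
R = v/ω = 1.0/1.0 = 1.0000
x' = -1.5 + 1.0000·(sin 0.7618 − sin 0.2618) = -1.0686
y' = 1 − 1.0000·(cos 0.7618 − cos 0.2618) = 1.2423

(-1.0686, 1.2423, 0.7618)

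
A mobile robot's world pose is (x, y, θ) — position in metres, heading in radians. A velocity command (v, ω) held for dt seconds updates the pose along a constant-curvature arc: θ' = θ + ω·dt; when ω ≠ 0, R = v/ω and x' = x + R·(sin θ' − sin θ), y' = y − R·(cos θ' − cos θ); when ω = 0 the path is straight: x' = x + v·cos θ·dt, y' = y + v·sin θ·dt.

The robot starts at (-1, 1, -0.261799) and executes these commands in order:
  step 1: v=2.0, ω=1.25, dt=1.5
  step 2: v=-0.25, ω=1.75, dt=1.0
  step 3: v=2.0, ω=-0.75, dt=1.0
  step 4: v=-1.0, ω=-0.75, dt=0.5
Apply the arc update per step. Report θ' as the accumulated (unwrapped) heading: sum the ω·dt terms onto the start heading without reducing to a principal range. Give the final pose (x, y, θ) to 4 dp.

step 1: θ'=1.6132 (R=1.6000) → pose (1.0127, 2.6133, 1.6132)
step 2: θ'=3.3632 (R=-0.1429) → pose (1.1868, 2.4800, 3.3632)
step 3: θ'=2.6132 (R=-2.6667) → pose (-0.7437, 2.7785, 2.6132)
step 4: θ'=2.2382 (R=1.3333) → pose (-0.3687, 2.4522, 2.2382)

(-0.3687, 2.4522, 2.2382)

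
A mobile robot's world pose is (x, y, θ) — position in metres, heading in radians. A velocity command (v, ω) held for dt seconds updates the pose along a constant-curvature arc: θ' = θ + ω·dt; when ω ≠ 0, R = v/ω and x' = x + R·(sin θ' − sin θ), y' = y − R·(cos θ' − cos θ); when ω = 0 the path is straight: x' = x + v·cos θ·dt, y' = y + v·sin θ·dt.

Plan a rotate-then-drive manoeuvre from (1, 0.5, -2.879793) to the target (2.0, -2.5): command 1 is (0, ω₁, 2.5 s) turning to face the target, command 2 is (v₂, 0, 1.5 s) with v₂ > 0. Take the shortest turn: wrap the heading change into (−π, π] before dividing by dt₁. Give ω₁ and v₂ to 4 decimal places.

ω₁ = 0.6523, v₂ = 2.1082

heading to target = atan2(-2.5−0.5, 2−1) = -1.2490
Δθ = wrap(-1.2490 − -2.8798) = 1.6307; ω₁ = Δθ/dt₁ = 0.6523
distance = √((2−1)² + (-2.5−0.5)²) = 3.1623; v₂ = distance/dt₂ = 2.1082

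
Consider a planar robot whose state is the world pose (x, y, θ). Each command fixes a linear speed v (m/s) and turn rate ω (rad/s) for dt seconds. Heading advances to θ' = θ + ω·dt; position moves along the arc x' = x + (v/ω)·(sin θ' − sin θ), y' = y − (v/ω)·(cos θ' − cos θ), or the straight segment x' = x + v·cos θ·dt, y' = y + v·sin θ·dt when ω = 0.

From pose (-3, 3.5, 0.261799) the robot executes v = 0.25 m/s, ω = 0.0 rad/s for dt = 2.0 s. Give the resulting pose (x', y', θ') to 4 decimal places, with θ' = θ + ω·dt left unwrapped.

(-2.5170, 3.6294, 0.2618)

θ' = 0.2618 + 0.0·2.0 = 0.2618
ω = 0 → straight: x' = -3 + 0.25·cos(0.2618)·2.0 = -2.5170
y' = 3.5 + 0.25·sin(0.2618)·2.0 = 3.6294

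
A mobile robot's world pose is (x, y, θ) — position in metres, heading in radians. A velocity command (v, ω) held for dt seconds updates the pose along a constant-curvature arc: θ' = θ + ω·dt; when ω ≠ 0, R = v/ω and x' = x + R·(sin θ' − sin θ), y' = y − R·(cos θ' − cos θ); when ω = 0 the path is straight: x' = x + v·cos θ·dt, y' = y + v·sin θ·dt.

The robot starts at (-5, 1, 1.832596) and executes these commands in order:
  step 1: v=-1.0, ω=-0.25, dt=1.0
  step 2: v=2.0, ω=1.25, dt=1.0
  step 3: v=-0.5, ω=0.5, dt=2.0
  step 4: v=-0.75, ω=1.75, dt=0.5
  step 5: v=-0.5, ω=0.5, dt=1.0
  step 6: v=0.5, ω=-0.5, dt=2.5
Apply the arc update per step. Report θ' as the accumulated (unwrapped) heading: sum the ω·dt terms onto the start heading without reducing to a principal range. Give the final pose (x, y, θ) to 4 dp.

step 1: θ'=1.5826 (R=4.0000) → pose (-4.8640, 0.0119, 1.5826)
step 2: θ'=2.8326 (R=1.6000) → pose (-5.9773, 1.5173, 2.8326)
step 3: θ'=3.8326 (R=-1.0000) → pose (-5.0359, 1.6993, 3.8326)
step 4: θ'=4.7076 (R=-0.4286) → pose (-4.8805, 2.0275, 4.7076)
step 5: θ'=5.2076 (R=-1.0000) → pose (-5.0006, 2.5075, 5.2076)
step 6: θ'=3.9576 (R=-1.0000) → pose (-5.1520, 1.3472, 3.9576)

(-5.1520, 1.3472, 3.9576)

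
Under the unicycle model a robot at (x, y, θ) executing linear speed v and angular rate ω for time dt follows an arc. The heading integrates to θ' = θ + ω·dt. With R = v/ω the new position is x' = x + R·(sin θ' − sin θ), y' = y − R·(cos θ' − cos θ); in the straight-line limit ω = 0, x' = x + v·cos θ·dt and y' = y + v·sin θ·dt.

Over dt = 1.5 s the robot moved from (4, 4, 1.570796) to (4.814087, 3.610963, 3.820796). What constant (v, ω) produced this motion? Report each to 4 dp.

Δθ = 3.820796 − 1.570796 = 2.250000
ω = Δθ/dt = 2.250000/1.5 = 1.5000
R = Δx/(sin θ' − sin θ) = -0.5000
v = R·ω = -0.5000·1.5000 = -0.7500

v = -0.7500, ω = 1.5000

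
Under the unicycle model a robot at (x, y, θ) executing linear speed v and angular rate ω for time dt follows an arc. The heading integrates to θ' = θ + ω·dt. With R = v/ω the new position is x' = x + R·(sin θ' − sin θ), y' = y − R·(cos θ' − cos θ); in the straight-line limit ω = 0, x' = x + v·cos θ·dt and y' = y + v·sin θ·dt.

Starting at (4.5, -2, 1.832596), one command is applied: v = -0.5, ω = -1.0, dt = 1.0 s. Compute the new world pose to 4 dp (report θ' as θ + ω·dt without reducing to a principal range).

(4.3869, -2.4659, 0.8326)

θ' = 1.8326 + -1.0·1.0 = 0.8326
R = v/ω = -0.5/-1.0 = 0.5000
x' = 4.5 + 0.5000·(sin 0.8326 − sin 1.8326) = 4.3869
y' = -2 − 0.5000·(cos 0.8326 − cos 1.8326) = -2.4659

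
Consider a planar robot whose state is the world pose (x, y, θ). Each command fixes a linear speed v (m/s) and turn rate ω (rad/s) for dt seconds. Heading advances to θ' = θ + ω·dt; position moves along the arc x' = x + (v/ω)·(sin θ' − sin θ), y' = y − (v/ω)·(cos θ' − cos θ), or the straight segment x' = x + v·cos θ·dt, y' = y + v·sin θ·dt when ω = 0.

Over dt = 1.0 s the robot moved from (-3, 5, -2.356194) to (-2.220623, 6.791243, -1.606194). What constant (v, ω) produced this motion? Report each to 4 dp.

Δθ = -1.606194 − -2.356194 = 0.750000
ω = Δθ/dt = 0.750000/1.0 = 0.7500
R = −Δy/(cos θ' − cos θ) = -2.6667
v = R·ω = -2.6667·0.7500 = -2.0000

v = -2.0000, ω = 0.7500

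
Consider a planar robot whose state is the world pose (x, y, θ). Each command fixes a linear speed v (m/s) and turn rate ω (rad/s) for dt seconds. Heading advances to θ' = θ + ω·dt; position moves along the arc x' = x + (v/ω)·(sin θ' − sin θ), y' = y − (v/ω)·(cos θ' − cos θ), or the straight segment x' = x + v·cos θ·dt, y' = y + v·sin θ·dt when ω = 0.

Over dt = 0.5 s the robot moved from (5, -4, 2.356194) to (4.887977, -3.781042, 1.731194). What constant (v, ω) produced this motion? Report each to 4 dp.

Δθ = 1.731194 − 2.356194 = -0.625000
ω = Δθ/dt = -0.625000/0.5 = -1.2500
R = −Δy/(cos θ' − cos θ) = -0.4000
v = R·ω = -0.4000·-1.2500 = 0.5000

v = 0.5000, ω = -1.2500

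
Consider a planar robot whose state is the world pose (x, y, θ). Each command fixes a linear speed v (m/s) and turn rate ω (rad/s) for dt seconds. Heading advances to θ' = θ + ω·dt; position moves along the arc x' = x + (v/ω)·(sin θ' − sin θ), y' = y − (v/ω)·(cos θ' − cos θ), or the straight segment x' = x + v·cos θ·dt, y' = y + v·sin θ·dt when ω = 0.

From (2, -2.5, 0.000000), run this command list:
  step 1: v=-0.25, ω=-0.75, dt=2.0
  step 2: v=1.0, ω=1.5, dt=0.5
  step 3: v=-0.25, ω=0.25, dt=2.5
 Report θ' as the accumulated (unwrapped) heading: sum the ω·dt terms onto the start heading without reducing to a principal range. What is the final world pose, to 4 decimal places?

step 1: θ'=-1.5000 (R=0.3333) → pose (1.6675, -2.1902, -1.5000)
step 2: θ'=-0.7500 (R=0.6667) → pose (1.8781, -2.6309, -0.7500)
step 3: θ'=-0.1250 (R=-1.0000) → pose (1.3211, -2.3704, -0.1250)

(1.3211, -2.3704, -0.1250)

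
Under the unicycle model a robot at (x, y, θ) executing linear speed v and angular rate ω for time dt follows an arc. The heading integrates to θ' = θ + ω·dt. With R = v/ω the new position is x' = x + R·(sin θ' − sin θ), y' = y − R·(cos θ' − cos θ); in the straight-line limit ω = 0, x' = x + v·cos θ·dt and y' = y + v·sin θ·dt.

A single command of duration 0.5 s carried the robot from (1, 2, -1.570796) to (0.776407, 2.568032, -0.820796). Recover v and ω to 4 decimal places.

Δθ = -0.820796 − -1.570796 = 0.750000
ω = Δθ/dt = 0.750000/0.5 = 1.5000
R = −Δy/(cos θ' − cos θ) = -0.8333
v = R·ω = -0.8333·1.5000 = -1.2500

v = -1.2500, ω = 1.5000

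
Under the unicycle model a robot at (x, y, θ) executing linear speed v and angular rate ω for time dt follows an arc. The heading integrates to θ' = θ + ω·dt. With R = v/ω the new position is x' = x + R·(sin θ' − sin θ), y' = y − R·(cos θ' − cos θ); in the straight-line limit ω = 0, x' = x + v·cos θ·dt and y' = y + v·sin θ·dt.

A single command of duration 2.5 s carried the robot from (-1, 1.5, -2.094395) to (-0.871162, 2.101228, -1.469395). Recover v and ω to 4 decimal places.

v = -0.2500, ω = 0.2500

Δθ = -1.469395 − -2.094395 = 0.625000
ω = Δθ/dt = 0.625000/2.5 = 0.2500
R = −Δy/(cos θ' − cos θ) = -1.0000
v = R·ω = -1.0000·0.2500 = -0.2500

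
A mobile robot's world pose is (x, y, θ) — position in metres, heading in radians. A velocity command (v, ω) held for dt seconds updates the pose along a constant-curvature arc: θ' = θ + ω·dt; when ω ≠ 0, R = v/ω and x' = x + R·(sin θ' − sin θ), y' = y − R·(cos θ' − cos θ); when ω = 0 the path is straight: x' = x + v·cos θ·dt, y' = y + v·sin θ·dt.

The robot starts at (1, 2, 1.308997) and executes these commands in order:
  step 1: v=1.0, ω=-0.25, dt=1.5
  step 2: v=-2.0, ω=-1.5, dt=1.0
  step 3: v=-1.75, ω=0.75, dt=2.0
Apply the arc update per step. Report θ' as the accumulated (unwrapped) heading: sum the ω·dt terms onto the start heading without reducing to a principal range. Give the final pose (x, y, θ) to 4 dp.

(-3.2666, 2.4287, 0.9340)

step 1: θ'=0.9340 (R=-4.0000) → pose (1.6477, 3.3432, 0.9340)
step 2: θ'=-0.5660 (R=1.3333) → pose (-0.1393, 3.0107, -0.5660)
step 3: θ'=0.9340 (R=-2.3333) → pose (-3.2666, 2.4287, 0.9340)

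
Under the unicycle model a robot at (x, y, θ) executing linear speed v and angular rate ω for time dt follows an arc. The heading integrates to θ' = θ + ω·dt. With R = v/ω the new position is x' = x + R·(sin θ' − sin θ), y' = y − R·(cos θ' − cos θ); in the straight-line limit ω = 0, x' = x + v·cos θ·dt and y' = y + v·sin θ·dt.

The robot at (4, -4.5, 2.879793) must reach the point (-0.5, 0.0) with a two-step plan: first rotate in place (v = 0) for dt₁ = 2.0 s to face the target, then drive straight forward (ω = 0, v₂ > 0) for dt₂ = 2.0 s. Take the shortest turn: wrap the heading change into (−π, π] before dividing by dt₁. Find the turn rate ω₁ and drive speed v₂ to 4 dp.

heading to target = atan2(0−-4.5, -0.5−4) = 2.3562
Δθ = wrap(2.3562 − 2.8798) = -0.5236; ω₁ = Δθ/dt₁ = -0.2618
distance = √((-0.5−4)² + (0−-4.5)²) = 6.3640; v₂ = distance/dt₂ = 3.1820

ω₁ = -0.2618, v₂ = 3.1820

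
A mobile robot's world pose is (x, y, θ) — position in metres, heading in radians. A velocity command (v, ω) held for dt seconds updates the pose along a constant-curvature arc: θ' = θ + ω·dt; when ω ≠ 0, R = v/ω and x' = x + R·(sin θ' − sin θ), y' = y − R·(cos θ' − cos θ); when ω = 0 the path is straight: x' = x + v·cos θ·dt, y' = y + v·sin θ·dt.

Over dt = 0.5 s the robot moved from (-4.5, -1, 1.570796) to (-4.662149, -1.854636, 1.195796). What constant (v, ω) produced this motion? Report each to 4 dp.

v = -1.7500, ω = -0.7500

Δθ = 1.195796 − 1.570796 = -0.375000
ω = Δθ/dt = -0.375000/0.5 = -0.7500
R = −Δy/(cos θ' − cos θ) = 2.3333
v = R·ω = 2.3333·-0.7500 = -1.7500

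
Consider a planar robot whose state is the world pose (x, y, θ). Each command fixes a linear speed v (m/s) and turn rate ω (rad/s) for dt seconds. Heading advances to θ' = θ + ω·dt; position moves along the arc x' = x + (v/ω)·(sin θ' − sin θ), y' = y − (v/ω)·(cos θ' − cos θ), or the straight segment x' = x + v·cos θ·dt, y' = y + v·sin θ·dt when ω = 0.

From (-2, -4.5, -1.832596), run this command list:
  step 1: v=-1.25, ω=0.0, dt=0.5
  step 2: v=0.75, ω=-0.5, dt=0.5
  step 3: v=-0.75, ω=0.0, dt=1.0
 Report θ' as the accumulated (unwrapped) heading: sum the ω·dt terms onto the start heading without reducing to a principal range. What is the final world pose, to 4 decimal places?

step 1: θ'=-1.8326 (straight) → pose (-1.8382, -3.8963, -1.8326)
step 2: θ'=-2.0826 (R=-1.5000) → pose (-1.9793, -4.2427, -2.0826)
step 3: θ'=-2.0826 (straight) → pose (-1.6120, -3.5888, -2.0826)

(-1.6120, -3.5888, -2.0826)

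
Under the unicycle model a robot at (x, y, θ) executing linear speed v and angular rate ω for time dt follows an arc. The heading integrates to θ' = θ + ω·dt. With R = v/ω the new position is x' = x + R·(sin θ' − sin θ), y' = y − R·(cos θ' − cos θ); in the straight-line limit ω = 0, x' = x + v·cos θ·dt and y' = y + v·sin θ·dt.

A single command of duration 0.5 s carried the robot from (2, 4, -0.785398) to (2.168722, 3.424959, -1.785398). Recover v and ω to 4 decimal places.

v = 1.2500, ω = -2.0000

Δθ = -1.785398 − -0.785398 = -1.000000
ω = Δθ/dt = -1.000000/0.5 = -2.0000
R = −Δy/(cos θ' − cos θ) = -0.6250
v = R·ω = -0.6250·-2.0000 = 1.2500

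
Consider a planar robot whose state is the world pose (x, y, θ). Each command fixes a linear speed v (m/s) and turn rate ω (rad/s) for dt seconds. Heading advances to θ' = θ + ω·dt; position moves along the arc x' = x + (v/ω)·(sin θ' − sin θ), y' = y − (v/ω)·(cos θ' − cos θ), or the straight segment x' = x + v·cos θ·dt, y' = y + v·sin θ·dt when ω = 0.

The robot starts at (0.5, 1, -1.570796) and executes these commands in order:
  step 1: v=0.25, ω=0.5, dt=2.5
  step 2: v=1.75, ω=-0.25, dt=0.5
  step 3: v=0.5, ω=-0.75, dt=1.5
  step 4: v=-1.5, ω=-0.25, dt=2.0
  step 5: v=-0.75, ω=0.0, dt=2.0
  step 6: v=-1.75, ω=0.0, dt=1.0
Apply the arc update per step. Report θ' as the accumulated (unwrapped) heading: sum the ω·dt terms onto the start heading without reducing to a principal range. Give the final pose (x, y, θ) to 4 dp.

(4.3252, 5.3257, -2.0708)

step 1: θ'=-0.3208 (R=0.5000) → pose (0.8423, 0.5255, -0.3208)
step 2: θ'=-0.4458 (R=-7.0000) → pose (1.6533, 0.1985, -0.4458)
step 3: θ'=-1.5708 (R=-0.6667) → pose (2.0325, -0.4030, -1.5708)
step 4: θ'=-2.0708 (R=6.0000) → pose (2.7670, 2.4735, -2.0708)
step 5: θ'=-2.0708 (straight) → pose (3.4862, 3.7899, -2.0708)
step 6: θ'=-2.0708 (straight) → pose (4.3252, 5.3257, -2.0708)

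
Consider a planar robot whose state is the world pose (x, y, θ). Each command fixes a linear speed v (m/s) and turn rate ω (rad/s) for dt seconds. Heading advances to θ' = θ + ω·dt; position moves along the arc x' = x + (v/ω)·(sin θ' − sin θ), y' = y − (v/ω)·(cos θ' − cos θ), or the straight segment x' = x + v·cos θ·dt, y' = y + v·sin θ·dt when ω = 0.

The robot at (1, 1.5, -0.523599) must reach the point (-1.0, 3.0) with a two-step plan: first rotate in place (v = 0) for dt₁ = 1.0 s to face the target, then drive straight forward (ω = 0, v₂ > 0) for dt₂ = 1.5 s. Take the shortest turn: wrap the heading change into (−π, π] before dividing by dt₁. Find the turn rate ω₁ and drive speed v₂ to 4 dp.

heading to target = atan2(3−1.5, -1−1) = 2.4981
Δθ = wrap(2.4981 − -0.5236) = 3.0217; ω₁ = Δθ/dt₁ = 3.0217
distance = √((-1−1)² + (3−1.5)²) = 2.5000; v₂ = distance/dt₂ = 1.6667

ω₁ = 3.0217, v₂ = 1.6667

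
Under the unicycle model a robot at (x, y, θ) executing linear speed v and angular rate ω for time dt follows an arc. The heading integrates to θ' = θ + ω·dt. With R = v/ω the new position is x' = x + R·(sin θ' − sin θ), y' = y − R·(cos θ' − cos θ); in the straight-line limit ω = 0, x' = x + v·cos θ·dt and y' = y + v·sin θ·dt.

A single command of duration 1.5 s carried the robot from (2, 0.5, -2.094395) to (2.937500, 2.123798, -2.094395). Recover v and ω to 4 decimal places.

v = -1.2500, ω = 0.0000

Δθ = -2.094395 − -2.094395 = 0.000000
ω = Δθ/dt = 0.000000/1.5 = 0.0000
ω = 0 → v = (Δx·cos θ + Δy·sin θ)/dt = -1.2500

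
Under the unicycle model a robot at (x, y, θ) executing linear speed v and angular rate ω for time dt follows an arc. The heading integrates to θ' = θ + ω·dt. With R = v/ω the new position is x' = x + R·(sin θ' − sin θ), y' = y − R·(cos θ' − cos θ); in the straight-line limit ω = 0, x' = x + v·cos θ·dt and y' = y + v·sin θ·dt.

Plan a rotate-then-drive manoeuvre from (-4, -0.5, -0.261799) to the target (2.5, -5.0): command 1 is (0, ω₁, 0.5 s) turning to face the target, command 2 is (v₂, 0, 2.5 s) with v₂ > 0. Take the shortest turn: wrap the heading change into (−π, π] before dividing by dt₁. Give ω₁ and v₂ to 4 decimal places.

ω₁ = -0.6875, v₂ = 3.1623

heading to target = atan2(-5−-0.5, 2.5−-4) = -0.6055
Δθ = wrap(-0.6055 − -0.2618) = -0.3437; ω₁ = Δθ/dt₁ = -0.6875
distance = √((2.5−-4)² + (-5−-0.5)²) = 7.9057; v₂ = distance/dt₂ = 3.1623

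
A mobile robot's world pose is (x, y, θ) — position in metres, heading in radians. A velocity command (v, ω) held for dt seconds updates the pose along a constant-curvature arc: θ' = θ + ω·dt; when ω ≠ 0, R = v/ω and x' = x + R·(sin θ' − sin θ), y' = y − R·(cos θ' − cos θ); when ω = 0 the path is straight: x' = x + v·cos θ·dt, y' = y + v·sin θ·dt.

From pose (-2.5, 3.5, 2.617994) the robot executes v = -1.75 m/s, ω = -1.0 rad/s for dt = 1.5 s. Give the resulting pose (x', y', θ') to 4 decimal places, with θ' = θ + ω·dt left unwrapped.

(-1.8014, 1.2189, 1.1180)

θ' = 2.6180 + -1.0·1.5 = 1.1180
R = v/ω = -1.75/-1.0 = 1.7500
x' = -2.5 + 1.7500·(sin 1.1180 − sin 2.6180) = -1.8014
y' = 3.5 − 1.7500·(cos 1.1180 − cos 2.6180) = 1.2189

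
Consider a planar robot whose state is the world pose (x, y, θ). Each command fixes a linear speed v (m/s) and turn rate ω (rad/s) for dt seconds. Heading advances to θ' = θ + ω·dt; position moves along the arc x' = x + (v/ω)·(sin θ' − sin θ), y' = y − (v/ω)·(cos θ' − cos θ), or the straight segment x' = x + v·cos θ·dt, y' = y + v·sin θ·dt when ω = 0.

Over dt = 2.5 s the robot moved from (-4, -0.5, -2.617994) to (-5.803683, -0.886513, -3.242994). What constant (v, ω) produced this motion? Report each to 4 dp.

v = 0.7500, ω = -0.2500

Δθ = -3.242994 − -2.617994 = -0.625000
ω = Δθ/dt = -0.625000/2.5 = -0.2500
R = Δx/(sin θ' − sin θ) = -3.0000
v = R·ω = -3.0000·-0.2500 = 0.7500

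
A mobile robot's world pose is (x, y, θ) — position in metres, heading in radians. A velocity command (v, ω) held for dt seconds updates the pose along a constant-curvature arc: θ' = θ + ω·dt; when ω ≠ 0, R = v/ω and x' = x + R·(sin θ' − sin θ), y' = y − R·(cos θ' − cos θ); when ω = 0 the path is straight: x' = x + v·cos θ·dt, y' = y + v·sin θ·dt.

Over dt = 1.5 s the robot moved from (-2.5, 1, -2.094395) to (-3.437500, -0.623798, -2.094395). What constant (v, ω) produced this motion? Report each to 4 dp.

Δθ = -2.094395 − -2.094395 = 0.000000
ω = Δθ/dt = 0.000000/1.5 = 0.0000
ω = 0 → v = (Δx·cos θ + Δy·sin θ)/dt = 1.2500

v = 1.2500, ω = 0.0000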